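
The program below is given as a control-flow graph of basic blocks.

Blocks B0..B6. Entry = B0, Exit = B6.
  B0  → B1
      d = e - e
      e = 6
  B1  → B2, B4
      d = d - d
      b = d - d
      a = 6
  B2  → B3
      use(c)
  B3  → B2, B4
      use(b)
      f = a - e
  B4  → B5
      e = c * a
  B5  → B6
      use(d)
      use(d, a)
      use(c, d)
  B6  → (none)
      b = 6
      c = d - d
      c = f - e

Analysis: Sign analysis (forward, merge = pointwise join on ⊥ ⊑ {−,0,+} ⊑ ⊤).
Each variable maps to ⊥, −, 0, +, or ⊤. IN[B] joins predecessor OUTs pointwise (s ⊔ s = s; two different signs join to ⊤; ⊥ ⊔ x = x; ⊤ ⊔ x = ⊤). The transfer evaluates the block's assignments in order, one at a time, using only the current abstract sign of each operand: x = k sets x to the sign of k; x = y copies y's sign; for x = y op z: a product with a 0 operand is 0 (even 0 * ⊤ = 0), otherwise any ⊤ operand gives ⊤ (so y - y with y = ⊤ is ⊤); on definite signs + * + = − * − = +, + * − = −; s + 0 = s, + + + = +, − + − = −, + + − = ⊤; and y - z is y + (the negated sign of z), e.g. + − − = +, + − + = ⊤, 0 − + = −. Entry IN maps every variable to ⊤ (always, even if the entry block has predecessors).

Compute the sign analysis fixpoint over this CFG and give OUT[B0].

Per-block solution:
  B0:   IN=(all ⊤)   OUT={e:+; rest ⊤}
  B1:   IN={e:+; rest ⊤}   OUT={a:+, e:+; rest ⊤}
  B2:   IN={a:+, e:+; rest ⊤}   OUT={a:+, e:+; rest ⊤}
  B3:   IN={a:+, e:+; rest ⊤}   OUT={a:+, e:+; rest ⊤}
  B4:   IN={a:+, e:+; rest ⊤}   OUT={a:+; rest ⊤}
  B5:   IN={a:+; rest ⊤}   OUT={a:+; rest ⊤}
  B6:   IN={a:+; rest ⊤}   OUT={a:+, b:+; rest ⊤}

B0 is the boundary node: IN[B0] = {a: ⊤, b: ⊤, c: ⊤, d: ⊤, e: ⊤, f: ⊤}
Applying B0's transfer function to that IN value gives OUT[B0] (row B0 above).

Answer: {a: ⊤, b: ⊤, c: ⊤, d: ⊤, e: +, f: ⊤}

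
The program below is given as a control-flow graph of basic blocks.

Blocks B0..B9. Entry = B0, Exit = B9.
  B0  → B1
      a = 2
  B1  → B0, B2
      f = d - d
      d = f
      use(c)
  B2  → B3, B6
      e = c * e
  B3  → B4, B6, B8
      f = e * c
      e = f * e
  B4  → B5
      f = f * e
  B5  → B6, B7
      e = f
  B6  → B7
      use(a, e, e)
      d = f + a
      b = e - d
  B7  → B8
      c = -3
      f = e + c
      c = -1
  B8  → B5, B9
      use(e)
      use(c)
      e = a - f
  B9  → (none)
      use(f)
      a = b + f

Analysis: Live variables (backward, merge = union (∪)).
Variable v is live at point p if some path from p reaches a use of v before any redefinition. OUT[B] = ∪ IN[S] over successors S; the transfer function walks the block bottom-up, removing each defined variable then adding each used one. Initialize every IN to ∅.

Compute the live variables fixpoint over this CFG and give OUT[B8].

Fixpoint table:
  B0:  IN={b, c, d, e}  OUT={a, b, c, d, e}
  B1:  IN={a, b, c, d, e}  OUT={a, b, c, d, e, f}
  B2:  IN={a, b, c, e, f}  OUT={a, b, c, e, f}
  B3:  IN={a, b, c, e}  OUT={a, b, c, e, f}
  B4:  IN={a, b, e, f}  OUT={a, b, f}
  B5:  IN={a, b, f}  OUT={a, b, e, f}
  B6:  IN={a, e, f}  OUT={a, b, e}
  B7:  IN={a, b, e}  OUT={a, b, c, e, f}
  B8:  IN={a, b, c, e, f}  OUT={a, b, f}
  B9:  IN={b, f}  OUT={}

Merge at B8: OUT[B8] = IN[B5] ⊔ IN[B9] = {a, b, f}

Answer: {a, b, f}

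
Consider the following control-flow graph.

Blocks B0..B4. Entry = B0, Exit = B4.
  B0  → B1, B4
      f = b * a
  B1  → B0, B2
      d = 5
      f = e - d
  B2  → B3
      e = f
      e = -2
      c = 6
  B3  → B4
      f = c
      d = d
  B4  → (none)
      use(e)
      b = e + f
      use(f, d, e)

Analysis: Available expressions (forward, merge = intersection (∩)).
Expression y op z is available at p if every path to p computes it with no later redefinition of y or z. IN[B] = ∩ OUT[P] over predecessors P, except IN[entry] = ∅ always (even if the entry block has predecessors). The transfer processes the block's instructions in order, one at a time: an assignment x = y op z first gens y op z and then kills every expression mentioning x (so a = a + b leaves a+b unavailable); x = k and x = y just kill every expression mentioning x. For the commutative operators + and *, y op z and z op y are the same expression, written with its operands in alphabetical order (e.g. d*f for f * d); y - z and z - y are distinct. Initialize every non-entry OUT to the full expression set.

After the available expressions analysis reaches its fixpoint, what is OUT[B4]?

Answer: {e+f}

Derivation:
Fixpoint table:
  B0:  IN={}  OUT={a*b}
  B1:  IN={a*b}  OUT={a*b, e-d}
  B2:  IN={a*b, e-d}  OUT={a*b}
  B3:  IN={a*b}  OUT={a*b}
  B4:  IN={a*b}  OUT={e+f}

Merge at B4: IN[B4] = OUT[B0] ∩ OUT[B3] = {a*b}
Applying B4's transfer function to that IN value gives OUT[B4] (row B4 above).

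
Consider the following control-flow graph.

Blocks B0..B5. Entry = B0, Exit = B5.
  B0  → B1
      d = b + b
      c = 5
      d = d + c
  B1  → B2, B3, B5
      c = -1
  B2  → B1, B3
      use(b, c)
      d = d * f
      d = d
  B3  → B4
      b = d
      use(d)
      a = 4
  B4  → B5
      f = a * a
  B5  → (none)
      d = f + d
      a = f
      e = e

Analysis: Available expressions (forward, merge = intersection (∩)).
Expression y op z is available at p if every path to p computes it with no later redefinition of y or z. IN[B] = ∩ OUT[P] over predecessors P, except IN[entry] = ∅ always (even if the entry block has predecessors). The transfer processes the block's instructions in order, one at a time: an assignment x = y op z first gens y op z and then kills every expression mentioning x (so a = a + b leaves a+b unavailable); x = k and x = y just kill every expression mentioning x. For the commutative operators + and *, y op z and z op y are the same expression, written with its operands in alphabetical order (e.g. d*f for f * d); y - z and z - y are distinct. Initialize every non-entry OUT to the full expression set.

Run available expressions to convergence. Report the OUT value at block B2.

Answer: {b+b}

Working:
Per-block solution:
  B0: | IN={} | OUT={b+b}
  B1: | IN={b+b} | OUT={b+b}
  B2: | IN={b+b} | OUT={b+b}
  B3: | IN={b+b} | OUT={}
  B4: | IN={} | OUT={a*a}
  B5: | IN={} | OUT={}

Merge at B2: IN[B2] = OUT[B1] = {b+b}
Applying B2's transfer function to that IN value gives OUT[B2] (row B2 above).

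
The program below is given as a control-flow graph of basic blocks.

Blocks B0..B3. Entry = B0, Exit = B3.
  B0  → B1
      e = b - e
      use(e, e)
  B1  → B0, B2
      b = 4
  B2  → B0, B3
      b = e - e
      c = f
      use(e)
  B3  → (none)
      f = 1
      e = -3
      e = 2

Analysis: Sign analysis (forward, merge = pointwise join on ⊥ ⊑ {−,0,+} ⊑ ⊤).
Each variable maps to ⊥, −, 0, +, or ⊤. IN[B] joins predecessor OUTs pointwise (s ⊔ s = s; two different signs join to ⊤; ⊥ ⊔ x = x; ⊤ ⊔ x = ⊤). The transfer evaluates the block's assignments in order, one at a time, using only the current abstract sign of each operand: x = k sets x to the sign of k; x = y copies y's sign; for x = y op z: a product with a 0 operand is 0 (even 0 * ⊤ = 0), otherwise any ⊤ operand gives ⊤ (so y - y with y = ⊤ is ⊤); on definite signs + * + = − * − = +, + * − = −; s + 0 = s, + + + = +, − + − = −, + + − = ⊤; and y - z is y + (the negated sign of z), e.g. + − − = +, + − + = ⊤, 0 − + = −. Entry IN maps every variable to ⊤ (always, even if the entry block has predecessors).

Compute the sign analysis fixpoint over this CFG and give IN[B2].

Answer: {a: ⊤, b: +, c: ⊤, d: ⊤, e: ⊤, f: ⊤}

Trace:
Per-block solution:
  B0:   IN=(all ⊤)   OUT=(all ⊤)
  B1:   IN=(all ⊤)   OUT={b:+; rest ⊤}
  B2:   IN={b:+; rest ⊤}   OUT=(all ⊤)
  B3:   IN=(all ⊤)   OUT={e:+, f:+; rest ⊤}

Merge at B2: IN[B2] = OUT[B1] = {a: ⊤, b: +, c: ⊤, d: ⊤, e: ⊤, f: ⊤}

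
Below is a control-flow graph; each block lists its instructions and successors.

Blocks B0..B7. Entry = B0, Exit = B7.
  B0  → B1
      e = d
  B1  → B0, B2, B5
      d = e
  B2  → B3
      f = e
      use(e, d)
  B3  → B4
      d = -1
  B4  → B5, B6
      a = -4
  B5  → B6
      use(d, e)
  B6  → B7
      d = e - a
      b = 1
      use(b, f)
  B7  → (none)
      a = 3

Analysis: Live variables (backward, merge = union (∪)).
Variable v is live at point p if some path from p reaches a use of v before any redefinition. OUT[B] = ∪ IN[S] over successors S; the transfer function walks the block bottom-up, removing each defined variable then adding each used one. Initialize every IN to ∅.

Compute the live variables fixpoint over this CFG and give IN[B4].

Answer: {d, e, f}

Derivation:
Fixpoint table:
  B0:  IN={a, d, f}  OUT={a, e, f}
  B1:  IN={a, e, f}  OUT={a, d, e, f}
  B2:  IN={d, e}  OUT={e, f}
  B3:  IN={e, f}  OUT={d, e, f}
  B4:  IN={d, e, f}  OUT={a, d, e, f}
  B5:  IN={a, d, e, f}  OUT={a, e, f}
  B6:  IN={a, e, f}  OUT={}
  B7:  IN={}  OUT={}

Merge at B4: OUT[B4] = IN[B5] ⊔ IN[B6] = {a, d, e, f}
Applying B4's transfer function to that OUT value gives IN[B4] (row B4 above).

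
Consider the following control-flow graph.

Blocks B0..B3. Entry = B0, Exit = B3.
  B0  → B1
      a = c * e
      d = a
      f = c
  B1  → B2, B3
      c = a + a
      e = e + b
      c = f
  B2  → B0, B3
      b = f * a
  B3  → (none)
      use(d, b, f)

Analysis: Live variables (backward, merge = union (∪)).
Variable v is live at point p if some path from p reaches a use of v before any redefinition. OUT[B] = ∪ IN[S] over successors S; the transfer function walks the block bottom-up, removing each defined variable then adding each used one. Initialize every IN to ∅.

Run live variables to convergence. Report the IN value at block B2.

Answer: {a, c, d, e, f}

Derivation:
Fixpoint table:
  B0:  IN={b, c, e}  OUT={a, b, d, e, f}
  B1:  IN={a, b, d, e, f}  OUT={a, b, c, d, e, f}
  B2:  IN={a, c, d, e, f}  OUT={b, c, d, e, f}
  B3:  IN={b, d, f}  OUT={}

Merge at B2: OUT[B2] = IN[B0] ⊔ IN[B3] = {b, c, d, e, f}
Applying B2's transfer function to that OUT value gives IN[B2] (row B2 above).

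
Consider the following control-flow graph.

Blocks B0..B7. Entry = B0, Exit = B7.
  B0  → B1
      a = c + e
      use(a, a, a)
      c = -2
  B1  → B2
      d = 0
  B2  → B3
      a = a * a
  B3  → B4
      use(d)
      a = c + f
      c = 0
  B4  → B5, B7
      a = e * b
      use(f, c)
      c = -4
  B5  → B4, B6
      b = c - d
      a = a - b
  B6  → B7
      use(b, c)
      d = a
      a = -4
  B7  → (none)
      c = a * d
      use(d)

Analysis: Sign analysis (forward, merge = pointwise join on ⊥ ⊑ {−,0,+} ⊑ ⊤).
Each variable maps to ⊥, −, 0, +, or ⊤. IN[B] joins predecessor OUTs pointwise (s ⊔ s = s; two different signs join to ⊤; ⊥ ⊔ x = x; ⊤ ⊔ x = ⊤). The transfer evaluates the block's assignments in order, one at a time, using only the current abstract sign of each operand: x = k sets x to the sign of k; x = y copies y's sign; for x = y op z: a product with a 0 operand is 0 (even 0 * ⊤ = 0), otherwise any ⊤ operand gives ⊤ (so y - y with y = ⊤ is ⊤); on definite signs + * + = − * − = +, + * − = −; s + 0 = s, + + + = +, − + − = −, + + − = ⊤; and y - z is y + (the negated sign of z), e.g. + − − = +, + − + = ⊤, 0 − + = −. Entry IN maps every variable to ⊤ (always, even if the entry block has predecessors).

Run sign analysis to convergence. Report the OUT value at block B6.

Per-block solution:
  B0:   IN=(all ⊤)   OUT={c:-; rest ⊤}
  B1:   IN={c:-; rest ⊤}   OUT={c:-, d:0; rest ⊤}
  B2:   IN={c:-, d:0; rest ⊤}   OUT={c:-, d:0; rest ⊤}
  B3:   IN={c:-, d:0; rest ⊤}   OUT={c:0, d:0; rest ⊤}
  B4:   IN={d:0; rest ⊤}   OUT={c:-, d:0; rest ⊤}
  B5:   IN={c:-, d:0; rest ⊤}   OUT={b:-, c:-, d:0; rest ⊤}
  B6:   IN={b:-, c:-, d:0; rest ⊤}   OUT={a:-, b:-, c:-; rest ⊤}
  B7:   IN={c:-; rest ⊤}   OUT=(all ⊤)

Merge at B6: IN[B6] = OUT[B5] = {a: ⊤, b: -, c: -, d: 0, e: ⊤, f: ⊤}
Applying B6's transfer function to that IN value gives OUT[B6] (row B6 above).

Answer: {a: -, b: -, c: -, d: ⊤, e: ⊤, f: ⊤}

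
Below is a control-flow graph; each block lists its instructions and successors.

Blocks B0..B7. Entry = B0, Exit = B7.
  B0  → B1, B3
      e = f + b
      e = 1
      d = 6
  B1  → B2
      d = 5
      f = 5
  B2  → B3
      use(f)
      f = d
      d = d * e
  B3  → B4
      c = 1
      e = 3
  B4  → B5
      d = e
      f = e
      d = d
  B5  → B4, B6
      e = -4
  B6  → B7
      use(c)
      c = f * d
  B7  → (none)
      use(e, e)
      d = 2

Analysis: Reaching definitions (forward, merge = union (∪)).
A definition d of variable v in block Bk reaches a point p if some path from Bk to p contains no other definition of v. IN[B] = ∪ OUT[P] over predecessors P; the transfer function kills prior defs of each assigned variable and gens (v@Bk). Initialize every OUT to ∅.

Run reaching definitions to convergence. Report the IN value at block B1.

Answer: {d@B0, e@B0}

Trace:
Per-block solution:
  B0: | IN={} | OUT={d@B0, e@B0}
  B1: | IN={d@B0, e@B0} | OUT={d@B1, e@B0, f@B1}
  B2: | IN={d@B1, e@B0, f@B1} | OUT={d@B2, e@B0, f@B2}
  B3: | IN={d@B0, d@B2, e@B0, f@B2} | OUT={c@B3, d@B0, d@B2, e@B3, f@B2}
  B4: | IN={c@B3, d@B0, d@B2, d@B4, e@B3, e@B5, f@B2, f@B4} | OUT={c@B3, d@B4, e@B3, e@B5, f@B4}
  B5: | IN={c@B3, d@B4, e@B3, e@B5, f@B4} | OUT={c@B3, d@B4, e@B5, f@B4}
  B6: | IN={c@B3, d@B4, e@B5, f@B4} | OUT={c@B6, d@B4, e@B5, f@B4}
  B7: | IN={c@B6, d@B4, e@B5, f@B4} | OUT={c@B6, d@B7, e@B5, f@B4}

Merge at B1: IN[B1] = OUT[B0] = {d@B0, e@B0}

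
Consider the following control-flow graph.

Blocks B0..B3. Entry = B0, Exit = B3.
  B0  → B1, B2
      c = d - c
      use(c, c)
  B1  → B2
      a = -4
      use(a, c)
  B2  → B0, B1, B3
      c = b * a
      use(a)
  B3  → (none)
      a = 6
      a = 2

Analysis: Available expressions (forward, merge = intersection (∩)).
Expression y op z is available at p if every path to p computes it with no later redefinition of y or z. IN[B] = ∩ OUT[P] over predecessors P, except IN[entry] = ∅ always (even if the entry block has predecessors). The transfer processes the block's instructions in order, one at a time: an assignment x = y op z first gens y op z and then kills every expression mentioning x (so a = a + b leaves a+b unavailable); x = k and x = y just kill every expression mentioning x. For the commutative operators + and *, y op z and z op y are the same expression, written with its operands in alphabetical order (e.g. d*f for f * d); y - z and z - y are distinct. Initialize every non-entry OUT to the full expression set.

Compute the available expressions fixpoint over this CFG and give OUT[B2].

Answer: {a*b}

Working:
Converged values:
  B0:  IN={}  OUT={}
  B1:  IN={}  OUT={}
  B2:  IN={}  OUT={a*b}
  B3:  IN={a*b}  OUT={}

Merge at B2: IN[B2] = OUT[B0] ∩ OUT[B1] = {}
Applying B2's transfer function to that IN value gives OUT[B2] (row B2 above).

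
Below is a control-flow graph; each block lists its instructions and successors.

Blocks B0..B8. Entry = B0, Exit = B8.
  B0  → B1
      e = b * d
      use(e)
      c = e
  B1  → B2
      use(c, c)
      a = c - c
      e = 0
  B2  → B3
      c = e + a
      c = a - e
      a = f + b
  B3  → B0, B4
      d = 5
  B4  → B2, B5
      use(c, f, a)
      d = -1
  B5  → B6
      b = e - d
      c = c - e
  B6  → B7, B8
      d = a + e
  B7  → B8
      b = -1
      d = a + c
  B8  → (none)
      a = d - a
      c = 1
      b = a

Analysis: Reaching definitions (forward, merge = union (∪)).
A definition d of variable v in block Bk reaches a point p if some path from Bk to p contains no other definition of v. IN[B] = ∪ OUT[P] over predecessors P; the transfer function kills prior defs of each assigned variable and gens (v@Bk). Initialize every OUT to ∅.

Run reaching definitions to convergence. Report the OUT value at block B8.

Converged values:
  B0:   IN={a@B2, c@B2, d@B3, e@B1}   OUT={a@B2, c@B0, d@B3, e@B0}
  B1:   IN={a@B2, c@B0, d@B3, e@B0}   OUT={a@B1, c@B0, d@B3, e@B1}
  B2:   IN={a@B1, a@B2, c@B0, c@B2, d@B3, d@B4, e@B1}   OUT={a@B2, c@B2, d@B3, d@B4, e@B1}
  B3:   IN={a@B2, c@B2, d@B3, d@B4, e@B1}   OUT={a@B2, c@B2, d@B3, e@B1}
  B4:   IN={a@B2, c@B2, d@B3, e@B1}   OUT={a@B2, c@B2, d@B4, e@B1}
  B5:   IN={a@B2, c@B2, d@B4, e@B1}   OUT={a@B2, b@B5, c@B5, d@B4, e@B1}
  B6:   IN={a@B2, b@B5, c@B5, d@B4, e@B1}   OUT={a@B2, b@B5, c@B5, d@B6, e@B1}
  B7:   IN={a@B2, b@B5, c@B5, d@B6, e@B1}   OUT={a@B2, b@B7, c@B5, d@B7, e@B1}
  B8:   IN={a@B2, b@B5, b@B7, c@B5, d@B6, d@B7, e@B1}   OUT={a@B8, b@B8, c@B8, d@B6, d@B7, e@B1}

Merge at B8: IN[B8] = OUT[B6] ⊔ OUT[B7] = {a@B2, b@B5, b@B7, c@B5, d@B6, d@B7, e@B1}
Applying B8's transfer function to that IN value gives OUT[B8] (row B8 above).

Answer: {a@B8, b@B8, c@B8, d@B6, d@B7, e@B1}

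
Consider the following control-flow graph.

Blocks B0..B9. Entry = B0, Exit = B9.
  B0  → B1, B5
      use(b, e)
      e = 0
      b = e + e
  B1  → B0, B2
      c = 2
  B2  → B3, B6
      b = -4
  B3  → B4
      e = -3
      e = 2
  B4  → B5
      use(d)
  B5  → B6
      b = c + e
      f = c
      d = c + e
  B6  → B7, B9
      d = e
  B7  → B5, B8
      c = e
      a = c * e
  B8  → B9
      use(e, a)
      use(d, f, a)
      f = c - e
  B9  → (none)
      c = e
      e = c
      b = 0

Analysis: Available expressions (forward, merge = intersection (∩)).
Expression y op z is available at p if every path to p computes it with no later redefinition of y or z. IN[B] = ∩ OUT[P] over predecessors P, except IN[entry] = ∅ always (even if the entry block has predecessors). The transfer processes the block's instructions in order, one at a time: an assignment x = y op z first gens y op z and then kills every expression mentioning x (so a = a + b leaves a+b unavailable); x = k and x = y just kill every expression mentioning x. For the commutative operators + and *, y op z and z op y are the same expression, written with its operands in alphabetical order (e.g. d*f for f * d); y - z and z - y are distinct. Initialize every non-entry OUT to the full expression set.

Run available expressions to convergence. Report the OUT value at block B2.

Answer: {e+e}

Trace:
Fixpoint table:
  B0:  IN={}  OUT={e+e}
  B1:  IN={e+e}  OUT={e+e}
  B2:  IN={e+e}  OUT={e+e}
  B3:  IN={e+e}  OUT={}
  B4:  IN={}  OUT={}
  B5:  IN={}  OUT={c+e}
  B6:  IN={}  OUT={}
  B7:  IN={}  OUT={c*e}
  B8:  IN={c*e}  OUT={c*e, c-e}
  B9:  IN={}  OUT={}

Merge at B2: IN[B2] = OUT[B1] = {e+e}
Applying B2's transfer function to that IN value gives OUT[B2] (row B2 above).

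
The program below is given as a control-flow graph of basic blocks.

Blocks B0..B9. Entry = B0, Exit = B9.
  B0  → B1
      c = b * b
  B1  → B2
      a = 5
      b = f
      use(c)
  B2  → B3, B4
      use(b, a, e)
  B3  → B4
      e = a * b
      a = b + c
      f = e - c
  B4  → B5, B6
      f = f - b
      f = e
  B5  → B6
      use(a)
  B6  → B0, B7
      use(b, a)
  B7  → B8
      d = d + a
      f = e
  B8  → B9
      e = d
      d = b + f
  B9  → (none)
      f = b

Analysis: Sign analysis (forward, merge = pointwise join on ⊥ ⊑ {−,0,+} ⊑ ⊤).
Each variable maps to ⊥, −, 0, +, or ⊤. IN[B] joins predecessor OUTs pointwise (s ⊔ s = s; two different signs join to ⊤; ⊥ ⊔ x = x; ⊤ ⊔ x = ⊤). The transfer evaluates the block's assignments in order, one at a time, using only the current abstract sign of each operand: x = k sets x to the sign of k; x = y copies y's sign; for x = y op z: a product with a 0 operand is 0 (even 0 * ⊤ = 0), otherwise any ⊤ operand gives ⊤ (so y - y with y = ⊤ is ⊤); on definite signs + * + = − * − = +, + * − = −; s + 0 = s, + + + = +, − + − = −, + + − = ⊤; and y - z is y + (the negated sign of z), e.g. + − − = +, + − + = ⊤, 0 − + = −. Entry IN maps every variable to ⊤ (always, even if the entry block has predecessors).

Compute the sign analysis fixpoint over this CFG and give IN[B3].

Per-block solution:
  B0:   IN=(all ⊤)   OUT=(all ⊤)
  B1:   IN=(all ⊤)   OUT={a:+; rest ⊤}
  B2:   IN={a:+; rest ⊤}   OUT={a:+; rest ⊤}
  B3:   IN={a:+; rest ⊤}   OUT=(all ⊤)
  B4:   IN=(all ⊤)   OUT=(all ⊤)
  B5:   IN=(all ⊤)   OUT=(all ⊤)
  B6:   IN=(all ⊤)   OUT=(all ⊤)
  B7:   IN=(all ⊤)   OUT=(all ⊤)
  B8:   IN=(all ⊤)   OUT=(all ⊤)
  B9:   IN=(all ⊤)   OUT=(all ⊤)

Merge at B3: IN[B3] = OUT[B2] = {a: +, b: ⊤, c: ⊤, d: ⊤, e: ⊤, f: ⊤}

Answer: {a: +, b: ⊤, c: ⊤, d: ⊤, e: ⊤, f: ⊤}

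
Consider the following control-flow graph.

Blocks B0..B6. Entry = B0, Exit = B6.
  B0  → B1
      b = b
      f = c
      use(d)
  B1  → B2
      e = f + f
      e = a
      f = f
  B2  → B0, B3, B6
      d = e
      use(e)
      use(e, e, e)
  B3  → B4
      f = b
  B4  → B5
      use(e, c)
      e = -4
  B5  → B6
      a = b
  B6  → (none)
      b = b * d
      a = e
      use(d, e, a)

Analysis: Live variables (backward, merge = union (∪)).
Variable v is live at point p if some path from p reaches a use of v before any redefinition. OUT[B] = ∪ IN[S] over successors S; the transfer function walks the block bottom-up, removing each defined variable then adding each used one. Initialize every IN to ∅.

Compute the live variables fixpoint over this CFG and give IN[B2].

Per-block solution:
  B0:  IN={a, b, c, d}  OUT={a, b, c, f}
  B1:  IN={a, b, c, f}  OUT={a, b, c, e}
  B2:  IN={a, b, c, e}  OUT={a, b, c, d, e}
  B3:  IN={b, c, d, e}  OUT={b, c, d, e}
  B4:  IN={b, c, d, e}  OUT={b, d, e}
  B5:  IN={b, d, e}  OUT={b, d, e}
  B6:  IN={b, d, e}  OUT={}

Merge at B2: OUT[B2] = IN[B0] ⊔ IN[B3] ⊔ IN[B6] = {a, b, c, d, e}
Applying B2's transfer function to that OUT value gives IN[B2] (row B2 above).

Answer: {a, b, c, e}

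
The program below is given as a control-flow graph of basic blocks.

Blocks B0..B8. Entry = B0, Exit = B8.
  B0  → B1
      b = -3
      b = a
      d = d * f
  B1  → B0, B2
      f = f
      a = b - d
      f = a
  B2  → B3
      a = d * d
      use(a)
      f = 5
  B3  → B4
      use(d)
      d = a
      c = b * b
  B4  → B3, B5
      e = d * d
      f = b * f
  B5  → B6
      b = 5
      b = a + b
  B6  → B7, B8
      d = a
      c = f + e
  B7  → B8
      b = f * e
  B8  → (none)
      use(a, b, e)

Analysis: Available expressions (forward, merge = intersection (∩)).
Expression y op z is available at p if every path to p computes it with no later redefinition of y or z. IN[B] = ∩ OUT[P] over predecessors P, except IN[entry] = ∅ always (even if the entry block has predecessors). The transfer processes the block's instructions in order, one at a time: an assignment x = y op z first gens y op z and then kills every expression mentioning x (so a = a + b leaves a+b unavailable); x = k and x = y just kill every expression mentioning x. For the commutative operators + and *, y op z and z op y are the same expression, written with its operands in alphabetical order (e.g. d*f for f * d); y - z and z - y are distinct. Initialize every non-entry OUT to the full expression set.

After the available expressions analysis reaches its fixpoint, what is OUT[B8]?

Fixpoint table:
  B0: | IN={} | OUT={}
  B1: | IN={} | OUT={b-d}
  B2: | IN={b-d} | OUT={b-d, d*d}
  B3: | IN={d*d} | OUT={b*b}
  B4: | IN={b*b} | OUT={b*b, d*d}
  B5: | IN={b*b, d*d} | OUT={d*d}
  B6: | IN={d*d} | OUT={e+f}
  B7: | IN={e+f} | OUT={e*f, e+f}
  B8: | IN={e+f} | OUT={e+f}

Merge at B8: IN[B8] = OUT[B6] ∩ OUT[B7] = {e+f}
Applying B8's transfer function to that IN value gives OUT[B8] (row B8 above).

Answer: {e+f}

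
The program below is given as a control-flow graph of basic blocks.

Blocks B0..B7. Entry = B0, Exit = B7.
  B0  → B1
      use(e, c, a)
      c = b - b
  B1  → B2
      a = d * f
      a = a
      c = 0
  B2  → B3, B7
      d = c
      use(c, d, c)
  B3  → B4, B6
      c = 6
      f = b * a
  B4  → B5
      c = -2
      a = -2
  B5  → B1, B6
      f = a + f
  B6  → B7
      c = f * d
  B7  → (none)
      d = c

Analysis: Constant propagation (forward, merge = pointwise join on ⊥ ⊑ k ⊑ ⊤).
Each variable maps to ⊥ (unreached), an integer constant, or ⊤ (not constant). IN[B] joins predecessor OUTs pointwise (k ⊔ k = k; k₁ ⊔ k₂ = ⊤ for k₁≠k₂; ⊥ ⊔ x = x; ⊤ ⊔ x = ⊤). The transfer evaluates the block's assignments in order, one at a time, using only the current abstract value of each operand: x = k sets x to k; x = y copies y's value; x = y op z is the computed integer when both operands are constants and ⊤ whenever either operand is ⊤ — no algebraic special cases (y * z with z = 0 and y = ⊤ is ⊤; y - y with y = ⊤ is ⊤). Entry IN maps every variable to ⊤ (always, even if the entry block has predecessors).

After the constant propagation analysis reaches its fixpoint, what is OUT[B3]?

Per-block solution:
  B0:   IN=(all ⊤)   OUT=(all ⊤)
  B1:   IN=(all ⊤)   OUT={c:0; rest ⊤}
  B2:   IN={c:0; rest ⊤}   OUT={c:0, d:0; rest ⊤}
  B3:   IN={c:0, d:0; rest ⊤}   OUT={c:6, d:0; rest ⊤}
  B4:   IN={c:6, d:0; rest ⊤}   OUT={a:-2, c:-2, d:0; rest ⊤}
  B5:   IN={a:-2, c:-2, d:0; rest ⊤}   OUT={a:-2, c:-2, d:0; rest ⊤}
  B6:   IN={d:0; rest ⊤}   OUT={d:0; rest ⊤}
  B7:   IN={d:0; rest ⊤}   OUT=(all ⊤)

Merge at B3: IN[B3] = OUT[B2] = {a: ⊤, b: ⊤, c: 0, d: 0, e: ⊤, f: ⊤}
Applying B3's transfer function to that IN value gives OUT[B3] (row B3 above).

Answer: {a: ⊤, b: ⊤, c: 6, d: 0, e: ⊤, f: ⊤}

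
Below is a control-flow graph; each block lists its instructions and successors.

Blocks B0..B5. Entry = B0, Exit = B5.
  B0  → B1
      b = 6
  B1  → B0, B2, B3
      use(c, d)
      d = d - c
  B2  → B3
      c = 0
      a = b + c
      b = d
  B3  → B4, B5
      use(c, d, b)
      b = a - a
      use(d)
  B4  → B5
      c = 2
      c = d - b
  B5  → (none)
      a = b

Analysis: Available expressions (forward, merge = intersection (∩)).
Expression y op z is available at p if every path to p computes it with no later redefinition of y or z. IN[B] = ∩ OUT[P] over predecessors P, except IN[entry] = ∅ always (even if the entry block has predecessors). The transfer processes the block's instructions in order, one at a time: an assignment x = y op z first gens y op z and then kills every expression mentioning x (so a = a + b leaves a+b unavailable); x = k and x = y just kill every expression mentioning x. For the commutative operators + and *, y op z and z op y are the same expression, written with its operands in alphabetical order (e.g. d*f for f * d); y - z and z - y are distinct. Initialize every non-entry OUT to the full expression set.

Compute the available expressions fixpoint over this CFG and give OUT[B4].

Answer: {a-a, d-b}

Derivation:
Fixpoint table:
  B0: | IN={} | OUT={}
  B1: | IN={} | OUT={}
  B2: | IN={} | OUT={}
  B3: | IN={} | OUT={a-a}
  B4: | IN={a-a} | OUT={a-a, d-b}
  B5: | IN={a-a} | OUT={}

Merge at B4: IN[B4] = OUT[B3] = {a-a}
Applying B4's transfer function to that IN value gives OUT[B4] (row B4 above).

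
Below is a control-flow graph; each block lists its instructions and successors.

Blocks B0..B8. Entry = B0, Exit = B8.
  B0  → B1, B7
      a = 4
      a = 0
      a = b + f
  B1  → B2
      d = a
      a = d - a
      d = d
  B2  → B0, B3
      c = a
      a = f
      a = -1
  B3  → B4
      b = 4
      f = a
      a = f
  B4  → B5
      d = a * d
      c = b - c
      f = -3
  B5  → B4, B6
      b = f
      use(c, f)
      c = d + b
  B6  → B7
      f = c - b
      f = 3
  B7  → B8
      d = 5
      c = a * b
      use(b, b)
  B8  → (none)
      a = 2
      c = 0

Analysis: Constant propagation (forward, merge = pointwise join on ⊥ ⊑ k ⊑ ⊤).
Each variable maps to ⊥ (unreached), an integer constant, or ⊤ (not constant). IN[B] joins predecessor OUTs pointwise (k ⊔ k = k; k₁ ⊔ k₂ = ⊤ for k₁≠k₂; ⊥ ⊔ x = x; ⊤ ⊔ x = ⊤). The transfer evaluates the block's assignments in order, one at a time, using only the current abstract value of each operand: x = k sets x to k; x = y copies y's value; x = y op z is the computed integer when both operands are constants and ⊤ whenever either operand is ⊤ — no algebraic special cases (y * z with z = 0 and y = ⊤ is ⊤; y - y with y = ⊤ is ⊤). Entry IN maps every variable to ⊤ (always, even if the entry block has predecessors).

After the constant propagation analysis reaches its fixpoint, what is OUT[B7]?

Fixpoint table:
  B0:   IN=(all ⊤)   OUT=(all ⊤)
  B1:   IN=(all ⊤)   OUT=(all ⊤)
  B2:   IN=(all ⊤)   OUT={a:-1; rest ⊤}
  B3:   IN={a:-1; rest ⊤}   OUT={a:-1, b:4, f:-1; rest ⊤}
  B4:   IN={a:-1; rest ⊤}   OUT={a:-1, f:-3; rest ⊤}
  B5:   IN={a:-1, f:-3; rest ⊤}   OUT={a:-1, b:-3, f:-3; rest ⊤}
  B6:   IN={a:-1, b:-3, f:-3; rest ⊤}   OUT={a:-1, b:-3, f:3; rest ⊤}
  B7:   IN=(all ⊤)   OUT={d:5; rest ⊤}
  B8:   IN={d:5; rest ⊤}   OUT={a:2, c:0, d:5; rest ⊤}

Merge at B7: IN[B7] = OUT[B0] ⊔ OUT[B6] = {a: ⊤, b: ⊤, c: ⊤, d: ⊤, e: ⊤, f: ⊤}
Applying B7's transfer function to that IN value gives OUT[B7] (row B7 above).

Answer: {a: ⊤, b: ⊤, c: ⊤, d: 5, e: ⊤, f: ⊤}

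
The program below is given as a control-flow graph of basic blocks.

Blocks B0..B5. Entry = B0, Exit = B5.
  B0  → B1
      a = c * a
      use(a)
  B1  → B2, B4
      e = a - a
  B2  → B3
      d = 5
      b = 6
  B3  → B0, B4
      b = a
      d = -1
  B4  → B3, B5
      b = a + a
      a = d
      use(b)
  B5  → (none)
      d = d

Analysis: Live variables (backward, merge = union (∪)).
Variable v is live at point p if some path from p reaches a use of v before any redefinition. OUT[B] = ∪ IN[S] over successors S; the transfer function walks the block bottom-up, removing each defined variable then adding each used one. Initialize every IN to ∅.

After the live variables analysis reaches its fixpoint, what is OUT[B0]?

Per-block solution:
  B0:   IN={a, c, d}   OUT={a, c, d}
  B1:   IN={a, c, d}   OUT={a, c, d}
  B2:   IN={a, c}   OUT={a, c}
  B3:   IN={a, c}   OUT={a, c, d}
  B4:   IN={a, c, d}   OUT={a, c, d}
  B5:   IN={d}   OUT={}

Merge at B0: OUT[B0] = IN[B1] = {a, c, d}

Answer: {a, c, d}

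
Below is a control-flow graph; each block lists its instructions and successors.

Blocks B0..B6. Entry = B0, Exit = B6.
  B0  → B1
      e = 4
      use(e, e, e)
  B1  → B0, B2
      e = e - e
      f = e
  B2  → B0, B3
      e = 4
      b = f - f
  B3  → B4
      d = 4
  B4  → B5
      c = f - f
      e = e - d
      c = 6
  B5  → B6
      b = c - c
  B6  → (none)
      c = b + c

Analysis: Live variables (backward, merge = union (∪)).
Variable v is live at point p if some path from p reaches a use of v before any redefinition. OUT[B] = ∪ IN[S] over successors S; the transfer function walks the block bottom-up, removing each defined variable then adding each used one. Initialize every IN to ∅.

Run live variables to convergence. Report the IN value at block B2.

Answer: {f}

Trace:
Fixpoint table:
  B0: | IN={} | OUT={e}
  B1: | IN={e} | OUT={f}
  B2: | IN={f} | OUT={e, f}
  B3: | IN={e, f} | OUT={d, e, f}
  B4: | IN={d, e, f} | OUT={c}
  B5: | IN={c} | OUT={b, c}
  B6: | IN={b, c} | OUT={}

Merge at B2: OUT[B2] = IN[B0] ⊔ IN[B3] = {e, f}
Applying B2's transfer function to that OUT value gives IN[B2] (row B2 above).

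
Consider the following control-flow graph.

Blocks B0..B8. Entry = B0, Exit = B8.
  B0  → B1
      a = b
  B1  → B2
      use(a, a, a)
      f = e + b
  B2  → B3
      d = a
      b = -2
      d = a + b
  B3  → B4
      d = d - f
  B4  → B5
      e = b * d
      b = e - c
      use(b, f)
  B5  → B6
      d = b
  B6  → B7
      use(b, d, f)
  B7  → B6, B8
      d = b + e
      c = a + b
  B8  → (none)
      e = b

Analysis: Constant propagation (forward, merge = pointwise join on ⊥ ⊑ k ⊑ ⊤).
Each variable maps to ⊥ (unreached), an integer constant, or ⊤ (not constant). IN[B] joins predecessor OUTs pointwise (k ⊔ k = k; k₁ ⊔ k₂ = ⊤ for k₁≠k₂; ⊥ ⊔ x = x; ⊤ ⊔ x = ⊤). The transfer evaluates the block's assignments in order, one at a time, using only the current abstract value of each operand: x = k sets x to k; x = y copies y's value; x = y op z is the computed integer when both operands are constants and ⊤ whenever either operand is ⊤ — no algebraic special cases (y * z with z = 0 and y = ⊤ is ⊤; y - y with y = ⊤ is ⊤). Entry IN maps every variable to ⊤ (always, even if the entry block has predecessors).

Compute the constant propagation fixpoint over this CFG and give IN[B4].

Answer: {a: ⊤, b: -2, c: ⊤, d: ⊤, e: ⊤, f: ⊤}

Trace:
Per-block solution:
  B0:  IN=(all ⊤)  OUT=(all ⊤)
  B1:  IN=(all ⊤)  OUT=(all ⊤)
  B2:  IN=(all ⊤)  OUT={b:-2; rest ⊤}
  B3:  IN={b:-2; rest ⊤}  OUT={b:-2; rest ⊤}
  B4:  IN={b:-2; rest ⊤}  OUT=(all ⊤)
  B5:  IN=(all ⊤)  OUT=(all ⊤)
  B6:  IN=(all ⊤)  OUT=(all ⊤)
  B7:  IN=(all ⊤)  OUT=(all ⊤)
  B8:  IN=(all ⊤)  OUT=(all ⊤)

Merge at B4: IN[B4] = OUT[B3] = {a: ⊤, b: -2, c: ⊤, d: ⊤, e: ⊤, f: ⊤}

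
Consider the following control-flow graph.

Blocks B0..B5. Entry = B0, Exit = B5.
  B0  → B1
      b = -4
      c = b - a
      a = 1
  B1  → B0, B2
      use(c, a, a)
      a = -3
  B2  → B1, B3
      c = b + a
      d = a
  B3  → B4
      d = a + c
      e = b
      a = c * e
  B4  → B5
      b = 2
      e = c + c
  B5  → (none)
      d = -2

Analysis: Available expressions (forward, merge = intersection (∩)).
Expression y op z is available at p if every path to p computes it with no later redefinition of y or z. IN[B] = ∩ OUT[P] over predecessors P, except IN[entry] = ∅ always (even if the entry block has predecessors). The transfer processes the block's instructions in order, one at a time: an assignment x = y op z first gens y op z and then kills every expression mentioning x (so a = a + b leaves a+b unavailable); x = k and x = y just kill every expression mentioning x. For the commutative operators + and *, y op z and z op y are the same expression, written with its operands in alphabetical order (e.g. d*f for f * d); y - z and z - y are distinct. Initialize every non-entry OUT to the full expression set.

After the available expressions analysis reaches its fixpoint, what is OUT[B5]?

Answer: {c+c}

Trace:
Fixpoint table:
  B0: | IN={} | OUT={}
  B1: | IN={} | OUT={}
  B2: | IN={} | OUT={a+b}
  B3: | IN={a+b} | OUT={c*e}
  B4: | IN={c*e} | OUT={c+c}
  B5: | IN={c+c} | OUT={c+c}

Merge at B5: IN[B5] = OUT[B4] = {c+c}
Applying B5's transfer function to that IN value gives OUT[B5] (row B5 above).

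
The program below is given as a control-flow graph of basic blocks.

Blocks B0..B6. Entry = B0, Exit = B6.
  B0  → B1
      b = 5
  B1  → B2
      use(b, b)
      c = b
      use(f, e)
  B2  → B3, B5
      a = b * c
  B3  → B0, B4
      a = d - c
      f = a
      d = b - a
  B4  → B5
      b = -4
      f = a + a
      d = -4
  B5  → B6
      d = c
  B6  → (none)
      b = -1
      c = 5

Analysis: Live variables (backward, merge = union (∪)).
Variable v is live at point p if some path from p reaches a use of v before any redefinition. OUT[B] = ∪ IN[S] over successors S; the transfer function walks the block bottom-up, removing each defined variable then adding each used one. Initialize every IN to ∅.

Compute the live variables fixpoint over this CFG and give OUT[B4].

Answer: {c}

Derivation:
Fixpoint table:
  B0:  IN={d, e, f}  OUT={b, d, e, f}
  B1:  IN={b, d, e, f}  OUT={b, c, d, e}
  B2:  IN={b, c, d, e}  OUT={b, c, d, e}
  B3:  IN={b, c, d, e}  OUT={a, c, d, e, f}
  B4:  IN={a, c}  OUT={c}
  B5:  IN={c}  OUT={}
  B6:  IN={}  OUT={}

Merge at B4: OUT[B4] = IN[B5] = {c}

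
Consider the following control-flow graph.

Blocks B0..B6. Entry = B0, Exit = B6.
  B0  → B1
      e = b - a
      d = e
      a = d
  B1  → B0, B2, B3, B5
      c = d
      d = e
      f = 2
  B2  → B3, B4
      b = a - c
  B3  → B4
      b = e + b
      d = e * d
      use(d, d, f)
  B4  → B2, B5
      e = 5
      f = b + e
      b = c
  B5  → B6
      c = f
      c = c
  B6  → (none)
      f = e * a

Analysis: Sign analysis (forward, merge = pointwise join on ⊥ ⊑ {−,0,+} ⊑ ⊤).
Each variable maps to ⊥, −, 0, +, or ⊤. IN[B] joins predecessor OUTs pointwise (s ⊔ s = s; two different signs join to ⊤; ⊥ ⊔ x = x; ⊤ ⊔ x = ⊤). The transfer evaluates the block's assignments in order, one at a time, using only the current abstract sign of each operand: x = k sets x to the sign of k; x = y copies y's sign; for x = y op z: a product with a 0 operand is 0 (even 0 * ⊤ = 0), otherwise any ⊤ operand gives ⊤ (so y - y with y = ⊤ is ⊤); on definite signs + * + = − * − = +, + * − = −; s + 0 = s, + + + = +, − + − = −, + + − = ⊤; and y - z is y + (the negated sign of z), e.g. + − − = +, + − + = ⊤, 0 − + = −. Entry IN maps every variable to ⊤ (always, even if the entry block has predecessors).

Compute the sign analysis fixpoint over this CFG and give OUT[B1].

Answer: {a: ⊤, b: ⊤, c: ⊤, d: ⊤, e: ⊤, f: +}

Working:
Per-block solution:
  B0: | IN=(all ⊤) | OUT=(all ⊤)
  B1: | IN=(all ⊤) | OUT={f:+; rest ⊤}
  B2: | IN=(all ⊤) | OUT=(all ⊤)
  B3: | IN=(all ⊤) | OUT=(all ⊤)
  B4: | IN=(all ⊤) | OUT={e:+; rest ⊤}
  B5: | IN=(all ⊤) | OUT=(all ⊤)
  B6: | IN=(all ⊤) | OUT=(all ⊤)

Merge at B1: IN[B1] = OUT[B0] = {a: ⊤, b: ⊤, c: ⊤, d: ⊤, e: ⊤, f: ⊤}
Applying B1's transfer function to that IN value gives OUT[B1] (row B1 above).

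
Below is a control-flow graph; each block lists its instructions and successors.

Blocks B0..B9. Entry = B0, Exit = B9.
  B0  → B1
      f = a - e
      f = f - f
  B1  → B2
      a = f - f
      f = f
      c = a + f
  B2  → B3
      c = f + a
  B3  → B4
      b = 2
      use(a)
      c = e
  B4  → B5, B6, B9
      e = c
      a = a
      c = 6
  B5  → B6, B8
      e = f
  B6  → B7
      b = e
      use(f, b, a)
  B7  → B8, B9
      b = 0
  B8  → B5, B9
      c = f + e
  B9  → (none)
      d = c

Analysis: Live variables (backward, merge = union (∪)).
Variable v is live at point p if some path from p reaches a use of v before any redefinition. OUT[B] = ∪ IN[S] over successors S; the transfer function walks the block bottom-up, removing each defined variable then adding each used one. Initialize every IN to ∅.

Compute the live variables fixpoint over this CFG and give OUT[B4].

Per-block solution:
  B0:  IN={a, e}  OUT={e, f}
  B1:  IN={e, f}  OUT={a, e, f}
  B2:  IN={a, e, f}  OUT={a, e, f}
  B3:  IN={a, e, f}  OUT={a, c, f}
  B4:  IN={a, c, f}  OUT={a, c, e, f}
  B5:  IN={a, c, f}  OUT={a, c, e, f}
  B6:  IN={a, c, e, f}  OUT={a, c, e, f}
  B7:  IN={a, c, e, f}  OUT={a, c, e, f}
  B8:  IN={a, e, f}  OUT={a, c, f}
  B9:  IN={c}  OUT={}

Merge at B4: OUT[B4] = IN[B5] ⊔ IN[B6] ⊔ IN[B9] = {a, c, e, f}

Answer: {a, c, e, f}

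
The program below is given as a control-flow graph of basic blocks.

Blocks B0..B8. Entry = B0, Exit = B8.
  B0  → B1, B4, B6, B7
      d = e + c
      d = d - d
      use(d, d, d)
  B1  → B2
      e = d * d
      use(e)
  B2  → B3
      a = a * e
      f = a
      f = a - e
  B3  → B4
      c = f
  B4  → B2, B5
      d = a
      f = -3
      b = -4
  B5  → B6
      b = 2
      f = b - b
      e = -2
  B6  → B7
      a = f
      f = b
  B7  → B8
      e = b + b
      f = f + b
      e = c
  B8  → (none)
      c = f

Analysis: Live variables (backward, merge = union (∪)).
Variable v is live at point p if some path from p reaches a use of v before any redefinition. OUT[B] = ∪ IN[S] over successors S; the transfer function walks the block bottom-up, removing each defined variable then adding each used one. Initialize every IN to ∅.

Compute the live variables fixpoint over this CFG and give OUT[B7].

Fixpoint table:
  B0:   IN={a, b, c, e, f}   OUT={a, b, c, d, e, f}
  B1:   IN={a, d}   OUT={a, e}
  B2:   IN={a, e}   OUT={a, e, f}
  B3:   IN={a, e, f}   OUT={a, c, e}
  B4:   IN={a, c, e}   OUT={a, c, e}
  B5:   IN={c}   OUT={b, c, f}
  B6:   IN={b, c, f}   OUT={b, c, f}
  B7:   IN={b, c, f}   OUT={f}
  B8:   IN={f}   OUT={}

Merge at B7: OUT[B7] = IN[B8] = {f}

Answer: {f}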